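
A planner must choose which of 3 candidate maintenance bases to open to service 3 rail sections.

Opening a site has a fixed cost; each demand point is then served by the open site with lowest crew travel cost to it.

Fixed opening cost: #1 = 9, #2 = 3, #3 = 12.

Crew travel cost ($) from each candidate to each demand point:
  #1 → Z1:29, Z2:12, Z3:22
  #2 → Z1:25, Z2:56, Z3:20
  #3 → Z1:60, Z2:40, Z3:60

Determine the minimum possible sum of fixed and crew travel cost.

69

Open {#1, #2}: assign each demand point to its cheapest open site.
  Z1→#2 25, Z2→#1 12, Z3→#2 20
  crew travel cost 57, fixed 12 → total 69.
Compare {#1}: crew travel cost 63 + fixed 9 = 72.
Compare {#1, #2, #3}: crew travel cost 57 + fixed 24 = 81.
Compare {#1, #3}: crew travel cost 63 + fixed 21 = 84.
All other subsets cost ≥ 72. Minimum total cost: 69.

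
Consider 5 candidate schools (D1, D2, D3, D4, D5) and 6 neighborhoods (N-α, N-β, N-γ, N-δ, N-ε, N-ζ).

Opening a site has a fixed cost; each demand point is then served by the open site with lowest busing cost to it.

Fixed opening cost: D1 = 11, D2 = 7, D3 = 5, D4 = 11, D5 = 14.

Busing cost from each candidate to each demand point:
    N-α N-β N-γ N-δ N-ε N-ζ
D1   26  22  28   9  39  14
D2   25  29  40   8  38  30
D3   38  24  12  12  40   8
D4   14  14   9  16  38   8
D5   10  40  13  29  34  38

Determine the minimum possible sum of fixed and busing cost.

Open {D2, D4}: assign each demand point to its cheapest open site.
  N-α→D4 14, N-β→D4 14, N-γ→D4 9, N-δ→D2 8, N-ε→D2 38, N-ζ→D4 8
  busing cost 91, fixed 18 → total 109.
Compare {D4}: busing cost 99 + fixed 11 = 110.
Compare {D3, D4}: busing cost 95 + fixed 16 = 111.
Compare {D1, D4}: busing cost 92 + fixed 22 = 114.
All other subsets cost ≥ 110. Minimum total cost: 109.

109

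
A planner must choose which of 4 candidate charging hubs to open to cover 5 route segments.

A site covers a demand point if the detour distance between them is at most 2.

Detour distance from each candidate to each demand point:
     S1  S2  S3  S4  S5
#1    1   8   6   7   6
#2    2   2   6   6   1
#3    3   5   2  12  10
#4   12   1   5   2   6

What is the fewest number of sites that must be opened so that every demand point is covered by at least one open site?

3

Coverage sets (demand points within 2 of each site):
  #1: {S1}
  #2: {S1, S2, S5}
  #3: {S3}
  #4: {S2, S4}
No 2 sites suffice: every size-2 union leaves at least one demand point uncovered.
But {#2, #3, #4} covers everything, so the minimum is 3.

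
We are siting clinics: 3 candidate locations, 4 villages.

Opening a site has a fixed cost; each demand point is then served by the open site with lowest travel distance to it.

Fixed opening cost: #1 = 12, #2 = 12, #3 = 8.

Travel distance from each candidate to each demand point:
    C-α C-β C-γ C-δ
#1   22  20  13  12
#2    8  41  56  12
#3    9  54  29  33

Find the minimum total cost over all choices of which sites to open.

74

Open {#1, #3}: assign each demand point to its cheapest open site.
  C-α→#3 9, C-β→#1 20, C-γ→#1 13, C-δ→#1 12
  travel distance 54, fixed 20 → total 74.
Compare {#1, #2}: travel distance 53 + fixed 24 = 77.
Compare {#1}: travel distance 67 + fixed 12 = 79.
Compare {#1, #2, #3}: travel distance 53 + fixed 32 = 85.
All other subsets cost ≥ 77. Minimum total cost: 74.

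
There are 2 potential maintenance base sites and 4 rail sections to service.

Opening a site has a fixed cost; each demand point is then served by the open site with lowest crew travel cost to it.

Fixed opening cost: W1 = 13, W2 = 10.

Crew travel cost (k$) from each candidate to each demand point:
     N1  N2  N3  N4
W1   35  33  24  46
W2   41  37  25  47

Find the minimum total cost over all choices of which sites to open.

Open {W1}: assign each demand point to its cheapest open site.
  N1→W1 35, N2→W1 33, N3→W1 24, N4→W1 46
  crew travel cost 138, fixed 13 → total 151.
Compare {W2}: crew travel cost 150 + fixed 10 = 160.
Compare {W1, W2}: crew travel cost 138 + fixed 23 = 161.

151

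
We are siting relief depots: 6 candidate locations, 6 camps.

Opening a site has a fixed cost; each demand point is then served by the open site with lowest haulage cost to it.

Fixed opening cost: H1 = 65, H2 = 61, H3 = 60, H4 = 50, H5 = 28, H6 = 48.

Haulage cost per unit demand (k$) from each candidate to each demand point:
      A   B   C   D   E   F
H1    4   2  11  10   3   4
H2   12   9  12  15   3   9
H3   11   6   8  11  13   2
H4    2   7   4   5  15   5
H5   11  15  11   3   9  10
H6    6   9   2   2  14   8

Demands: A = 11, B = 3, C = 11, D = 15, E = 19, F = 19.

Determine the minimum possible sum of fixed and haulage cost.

Open {H1, H6}: assign each demand point to its cheapest open site.
  A→H1 11×4=44, B→H1 3×2=6, C→H6 11×2=22, D→H6 15×2=30, E→H1 19×3=57, F→H1 19×4=76
  haulage cost 235, fixed 113 → total 348.
Compare {H1, H3, H6}: haulage cost 197 + fixed 173 = 370.
Compare {H1, H4, H6}: haulage cost 213 + fixed 163 = 376.
Compare {H1, H5, H6}: haulage cost 235 + fixed 141 = 376.
All other subsets cost ≥ 370. Minimum total cost: 348.

348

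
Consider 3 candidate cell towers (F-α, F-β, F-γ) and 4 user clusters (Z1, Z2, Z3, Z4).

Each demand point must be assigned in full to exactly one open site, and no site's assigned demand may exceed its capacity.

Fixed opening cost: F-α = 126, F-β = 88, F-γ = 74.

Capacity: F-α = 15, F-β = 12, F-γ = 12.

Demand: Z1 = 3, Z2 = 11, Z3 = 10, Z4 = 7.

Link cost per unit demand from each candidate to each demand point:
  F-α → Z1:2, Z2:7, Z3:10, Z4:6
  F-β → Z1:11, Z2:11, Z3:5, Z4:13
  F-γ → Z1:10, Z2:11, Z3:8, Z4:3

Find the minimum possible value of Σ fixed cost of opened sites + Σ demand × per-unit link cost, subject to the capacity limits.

Open {F-α, F-β, F-γ}; cheapest assignment that respects the capacities:
  F-α (cap 15, load 14): Z1, Z2 — cost 3×2 + 11×7 = 83
  F-β (cap 12, load 10): Z3 — cost 10×5 = 50
  F-γ (cap 12, load 7): Z4 — cost 7×3 = 21
  Shipping 154, fixed 288 → total 442.
  Any other capacity-feasible assignment to {F-α, F-β, F-γ} ships for at least 154.
Total demand is 31 and no other set of sites has combined capacity ≥ 31, so {F-α, F-β, F-γ} is the only feasible choice of open sites. Minimum: 442.

442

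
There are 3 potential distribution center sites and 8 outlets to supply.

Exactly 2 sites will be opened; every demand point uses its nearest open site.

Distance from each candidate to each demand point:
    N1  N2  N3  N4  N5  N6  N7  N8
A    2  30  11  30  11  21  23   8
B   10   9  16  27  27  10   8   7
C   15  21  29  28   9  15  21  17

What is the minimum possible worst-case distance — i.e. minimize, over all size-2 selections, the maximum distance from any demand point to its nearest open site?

27

Open {A, B}.
  Farthest demand point is N4 at distance 27 (to B); all others are ≤ 27.
With {B, C} the worst case is 27.
With {A, C} the worst case is 28.
No size-2 selection achieves below 27.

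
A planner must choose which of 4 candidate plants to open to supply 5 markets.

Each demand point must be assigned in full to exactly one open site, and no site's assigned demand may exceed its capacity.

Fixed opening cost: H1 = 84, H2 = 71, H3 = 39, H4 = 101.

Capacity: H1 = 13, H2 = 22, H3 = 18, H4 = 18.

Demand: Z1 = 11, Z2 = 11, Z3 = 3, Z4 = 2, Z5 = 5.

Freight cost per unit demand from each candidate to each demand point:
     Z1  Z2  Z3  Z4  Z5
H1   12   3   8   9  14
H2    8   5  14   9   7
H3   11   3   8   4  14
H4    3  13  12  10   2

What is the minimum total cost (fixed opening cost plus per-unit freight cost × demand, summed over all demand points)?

Open {H3, H4}; cheapest assignment that respects the capacities:
  H3 (cap 18, load 16): Z2, Z3, Z4 — cost 11×3 + 3×8 + 2×4 = 65
  H4 (cap 18, load 16): Z1, Z5 — cost 11×3 + 5×2 = 43
  Shipping 108, fixed 140 → total 248.
  Any other capacity-feasible assignment to {H3, H4} ships for at least 108.
Compare {H2, H3}: its best feasible assignment gives total 298.
Compare {H2, H3, H4}: its best feasible assignment gives total 319.
Every other set of open sites that can feasibly serve all demand totals ≥ 298 even under its best assignment. Minimum: 248.

248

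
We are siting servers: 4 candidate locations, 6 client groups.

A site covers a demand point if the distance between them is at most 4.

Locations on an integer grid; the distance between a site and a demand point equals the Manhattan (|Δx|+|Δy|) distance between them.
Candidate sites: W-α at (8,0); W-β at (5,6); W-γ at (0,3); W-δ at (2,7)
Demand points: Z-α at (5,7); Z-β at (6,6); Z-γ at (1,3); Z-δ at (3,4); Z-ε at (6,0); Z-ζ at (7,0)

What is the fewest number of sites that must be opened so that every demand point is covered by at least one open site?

Coverage sets (demand points within 4 of each site):
  W-α: {Z-ε, Z-ζ}
  W-β: {Z-α, Z-β, Z-δ}
  W-γ: {Z-γ, Z-δ}
  W-δ: {Z-α, Z-δ}
No 2 sites suffice: every size-2 union leaves at least one demand point uncovered.
But {W-α, W-β, W-γ} covers everything, so the minimum is 3.

3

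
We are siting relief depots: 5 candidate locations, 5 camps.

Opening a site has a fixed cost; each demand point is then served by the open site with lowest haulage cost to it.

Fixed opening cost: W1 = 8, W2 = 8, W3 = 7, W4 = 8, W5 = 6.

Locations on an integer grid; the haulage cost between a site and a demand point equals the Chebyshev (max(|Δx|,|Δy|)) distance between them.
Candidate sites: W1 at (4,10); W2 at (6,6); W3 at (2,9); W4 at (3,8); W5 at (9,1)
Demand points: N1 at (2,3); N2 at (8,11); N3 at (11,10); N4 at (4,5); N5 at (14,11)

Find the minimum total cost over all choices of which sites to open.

Open {W2}: assign each demand point to its cheapest open site.
  N1→W2 4, N2→W2 5, N3→W2 5, N4→W2 2, N5→W2 8
  haulage cost 24, fixed 8 → total 32.
Compare {W2, W5}: haulage cost 24 + fixed 14 = 38.
Compare {W1, W2}: haulage cost 23 + fixed 16 = 39.
Compare {W2, W3}: haulage cost 24 + fixed 15 = 39.
All other subsets cost ≥ 38. Minimum total cost: 32.

32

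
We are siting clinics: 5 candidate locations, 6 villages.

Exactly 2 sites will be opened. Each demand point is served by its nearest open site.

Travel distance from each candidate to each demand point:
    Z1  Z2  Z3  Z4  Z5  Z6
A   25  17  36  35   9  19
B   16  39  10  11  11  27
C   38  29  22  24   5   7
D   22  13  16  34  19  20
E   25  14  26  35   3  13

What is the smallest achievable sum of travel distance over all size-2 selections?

67

Open {B, E}.
  Z1→B 16, Z2→E 14, Z3→B 10, Z4→B 11, Z5→E 3, Z6→E 13  ⇒ total 67.
Compare {B, C}: total 78.
Compare {B, D}: total 81.
No size-2 selection does better; minimum is 67.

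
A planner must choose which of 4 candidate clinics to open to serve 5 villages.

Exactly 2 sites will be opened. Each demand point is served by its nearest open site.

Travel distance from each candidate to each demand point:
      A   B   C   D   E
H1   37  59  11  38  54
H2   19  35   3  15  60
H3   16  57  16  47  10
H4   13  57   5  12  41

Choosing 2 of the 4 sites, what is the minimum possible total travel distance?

79

Open {H2, H3}.
  A→H3 16, B→H2 35, C→H2 3, D→H2 15, E→H3 10  ⇒ total 79.
Compare {H3, H4}: total 97.
Compare {H2, H4}: total 104.
No size-2 selection does better; minimum is 79.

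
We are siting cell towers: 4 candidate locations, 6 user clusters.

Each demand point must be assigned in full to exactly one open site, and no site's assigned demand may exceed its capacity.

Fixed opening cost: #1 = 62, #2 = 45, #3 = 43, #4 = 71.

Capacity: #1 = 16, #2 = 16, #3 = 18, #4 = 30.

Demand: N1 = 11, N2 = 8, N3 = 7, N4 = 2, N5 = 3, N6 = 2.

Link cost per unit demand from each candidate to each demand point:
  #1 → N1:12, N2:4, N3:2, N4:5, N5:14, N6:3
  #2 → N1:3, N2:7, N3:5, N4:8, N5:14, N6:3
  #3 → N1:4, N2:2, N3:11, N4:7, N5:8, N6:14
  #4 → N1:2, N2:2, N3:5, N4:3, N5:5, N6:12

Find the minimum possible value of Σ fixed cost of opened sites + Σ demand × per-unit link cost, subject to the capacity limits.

212

Open {#1, #4}; cheapest assignment that respects the capacities:
  #1 (cap 16, load 9): N3, N6 — cost 7×2 + 2×3 = 20
  #4 (cap 30, load 24): N1, N2, N4, N5 — cost 11×2 + 8×2 + 2×3 + 3×5 = 59
  Shipping 79, fixed 133 → total 212.
  Any other capacity-feasible assignment to {#1, #4} ships for at least 79.
Compare {#2, #4}: its best feasible assignment gives total 216.
Compare {#3, #4}: its best feasible assignment gives total 232.
Every other set of open sites that can feasibly serve all demand totals ≥ 216 even under its best assignment. Minimum: 212.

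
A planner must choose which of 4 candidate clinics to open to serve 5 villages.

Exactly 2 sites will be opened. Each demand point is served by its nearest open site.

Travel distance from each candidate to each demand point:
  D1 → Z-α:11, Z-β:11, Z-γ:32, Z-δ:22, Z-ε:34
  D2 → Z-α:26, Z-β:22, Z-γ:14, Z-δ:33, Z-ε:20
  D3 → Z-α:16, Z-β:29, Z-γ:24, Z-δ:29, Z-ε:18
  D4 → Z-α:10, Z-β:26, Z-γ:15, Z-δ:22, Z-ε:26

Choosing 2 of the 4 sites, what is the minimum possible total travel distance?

78

Open {D1, D2}.
  Z-α→D1 11, Z-β→D1 11, Z-γ→D2 14, Z-δ→D1 22, Z-ε→D2 20  ⇒ total 78.
Compare {D1, D4}: total 84.
Compare {D1, D3}: total 86.
No size-2 selection does better; minimum is 78.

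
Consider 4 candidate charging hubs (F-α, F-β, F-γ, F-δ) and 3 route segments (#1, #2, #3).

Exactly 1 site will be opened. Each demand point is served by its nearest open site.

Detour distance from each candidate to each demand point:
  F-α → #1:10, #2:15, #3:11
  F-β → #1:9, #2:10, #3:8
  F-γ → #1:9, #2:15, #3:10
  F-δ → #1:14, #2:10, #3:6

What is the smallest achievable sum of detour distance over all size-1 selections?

Open {F-β}.
  #1→F-β 9, #2→F-β 10, #3→F-β 8  ⇒ total 27.
Compare {F-δ}: total 30.
Compare {F-γ}: total 34.
No size-1 selection does better; minimum is 27.

27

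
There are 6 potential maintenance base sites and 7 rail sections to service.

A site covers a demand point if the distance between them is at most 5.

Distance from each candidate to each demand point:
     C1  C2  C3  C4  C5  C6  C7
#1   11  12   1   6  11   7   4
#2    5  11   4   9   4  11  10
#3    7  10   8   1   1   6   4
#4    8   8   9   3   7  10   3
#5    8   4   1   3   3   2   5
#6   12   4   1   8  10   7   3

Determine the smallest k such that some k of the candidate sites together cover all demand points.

2

Coverage sets (demand points within 5 of each site):
  #1: {C3, C7}
  #2: {C1, C3, C5}
  #3: {C4, C5, C7}
  #4: {C4, C7}
  #5: {C2, C3, C4, C5, C6, C7}
  #6: {C2, C3, C7}
No single site covers all 7 demand points.
But {#2, #5} covers everything, so the minimum is 2.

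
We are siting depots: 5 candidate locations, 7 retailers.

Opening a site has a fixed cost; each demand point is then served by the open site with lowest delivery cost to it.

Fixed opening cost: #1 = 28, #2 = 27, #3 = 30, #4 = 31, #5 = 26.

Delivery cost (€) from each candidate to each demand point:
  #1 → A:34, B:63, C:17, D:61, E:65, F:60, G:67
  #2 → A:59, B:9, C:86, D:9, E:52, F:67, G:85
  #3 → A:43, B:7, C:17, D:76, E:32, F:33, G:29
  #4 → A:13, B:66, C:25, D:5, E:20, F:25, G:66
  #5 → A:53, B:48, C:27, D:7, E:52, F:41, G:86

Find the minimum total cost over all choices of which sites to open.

177

Open {#3, #4}: assign each demand point to its cheapest open site.
  A→#4 13, B→#3 7, C→#3 17, D→#4 5, E→#4 20, F→#4 25, G→#3 29
  delivery cost 116, fixed 61 → total 177.
Compare {#3, #4, #5}: delivery cost 116 + fixed 87 = 203.
Compare {#2, #3, #4}: delivery cost 116 + fixed 88 = 204.
Compare {#1, #3, #4}: delivery cost 116 + fixed 89 = 205.
All other subsets cost ≥ 203. Minimum total cost: 177.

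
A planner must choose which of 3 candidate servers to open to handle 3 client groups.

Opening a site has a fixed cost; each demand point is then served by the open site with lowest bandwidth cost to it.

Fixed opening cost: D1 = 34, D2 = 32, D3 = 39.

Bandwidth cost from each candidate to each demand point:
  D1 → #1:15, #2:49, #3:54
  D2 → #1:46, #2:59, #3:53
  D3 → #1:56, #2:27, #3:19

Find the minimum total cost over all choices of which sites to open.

134

Open {D1, D3}: assign each demand point to its cheapest open site.
  #1→D1 15, #2→D3 27, #3→D3 19
  bandwidth cost 61, fixed 73 → total 134.
Compare {D3}: bandwidth cost 102 + fixed 39 = 141.
Compare {D1}: bandwidth cost 118 + fixed 34 = 152.
Compare {D2, D3}: bandwidth cost 92 + fixed 71 = 163.
All other subsets cost ≥ 141. Minimum total cost: 134.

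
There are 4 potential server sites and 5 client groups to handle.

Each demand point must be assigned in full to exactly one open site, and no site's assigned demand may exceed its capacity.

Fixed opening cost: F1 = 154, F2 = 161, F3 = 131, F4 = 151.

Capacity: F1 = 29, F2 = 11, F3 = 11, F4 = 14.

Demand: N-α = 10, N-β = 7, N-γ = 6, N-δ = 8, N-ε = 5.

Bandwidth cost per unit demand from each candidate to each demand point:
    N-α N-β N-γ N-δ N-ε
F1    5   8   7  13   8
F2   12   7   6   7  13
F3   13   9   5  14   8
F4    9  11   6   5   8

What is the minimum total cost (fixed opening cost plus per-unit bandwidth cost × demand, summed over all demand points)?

Open {F1, F4}; cheapest assignment that respects the capacities:
  F1 (cap 29, load 22): N-α, N-β, N-ε — cost 10×5 + 7×8 + 5×8 = 146
  F4 (cap 14, load 14): N-γ, N-δ — cost 6×6 + 8×5 = 76
  Shipping 222, fixed 305 → total 527.
  Any other capacity-feasible assignment to {F1, F4} ships for at least 222.
Compare {F1, F2}: its best feasible assignment gives total 559.
Compare {F1, F3}: its best feasible assignment gives total 565.
Every other set of open sites that can feasibly serve all demand totals ≥ 559 even under its best assignment. Minimum: 527.

527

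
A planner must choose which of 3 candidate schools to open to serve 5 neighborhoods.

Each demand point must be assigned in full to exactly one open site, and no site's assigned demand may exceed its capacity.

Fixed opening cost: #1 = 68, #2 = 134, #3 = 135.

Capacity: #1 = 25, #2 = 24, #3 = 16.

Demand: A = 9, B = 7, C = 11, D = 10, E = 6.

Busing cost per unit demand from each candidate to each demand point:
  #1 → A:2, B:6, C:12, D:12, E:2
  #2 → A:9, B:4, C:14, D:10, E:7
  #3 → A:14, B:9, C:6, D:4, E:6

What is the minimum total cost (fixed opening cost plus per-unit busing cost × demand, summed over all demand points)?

Open {#1, #2}; cheapest assignment that respects the capacities:
  #1 (cap 25, load 20): A, C — cost 9×2 + 11×12 = 150
  #2 (cap 24, load 23): B, D, E — cost 7×4 + 10×10 + 6×7 = 170
  Shipping 320, fixed 202 → total 522.
  Any other capacity-feasible assignment to {#1, #2} ships for at least 320.
Compare {#1, #2, #3}: its best feasible assignment gives total 561.
Every other set of open sites that can feasibly serve all demand totals ≥ 561 even under its best assignment. Minimum: 522.

522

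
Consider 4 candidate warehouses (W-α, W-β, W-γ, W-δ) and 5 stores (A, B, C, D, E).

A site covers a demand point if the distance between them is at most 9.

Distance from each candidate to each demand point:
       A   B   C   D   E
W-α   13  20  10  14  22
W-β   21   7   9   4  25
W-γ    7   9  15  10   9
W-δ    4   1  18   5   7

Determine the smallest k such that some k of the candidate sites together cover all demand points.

Coverage sets (demand points within 9 of each site):
  W-α: {}
  W-β: {B, C, D}
  W-γ: {A, B, E}
  W-δ: {A, B, D, E}
No single site covers all 5 demand points.
But {W-β, W-γ} covers everything, so the minimum is 2.

2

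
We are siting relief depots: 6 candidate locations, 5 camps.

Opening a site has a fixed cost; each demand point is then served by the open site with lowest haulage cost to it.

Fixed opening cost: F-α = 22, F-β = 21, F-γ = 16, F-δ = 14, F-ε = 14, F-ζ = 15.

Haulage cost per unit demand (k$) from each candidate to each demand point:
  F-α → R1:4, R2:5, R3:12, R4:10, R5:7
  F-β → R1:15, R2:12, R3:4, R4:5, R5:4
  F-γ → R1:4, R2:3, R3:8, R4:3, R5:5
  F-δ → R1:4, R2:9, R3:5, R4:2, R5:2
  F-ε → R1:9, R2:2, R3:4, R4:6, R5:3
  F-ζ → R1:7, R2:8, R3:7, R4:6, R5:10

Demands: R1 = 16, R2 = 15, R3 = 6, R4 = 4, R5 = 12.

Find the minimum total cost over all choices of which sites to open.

Open {F-δ, F-ε}: assign each demand point to its cheapest open site.
  R1→F-δ 16×4=64, R2→F-ε 15×2=30, R3→F-ε 6×4=24, R4→F-δ 4×2=8, R5→F-δ 12×2=24
  haulage cost 150, fixed 28 → total 178.
Compare {F-δ, F-ε, F-ζ}: haulage cost 150 + fixed 43 = 193.
Compare {F-γ, F-δ, F-ε}: haulage cost 150 + fixed 44 = 194.
Compare {F-γ, F-ε}: haulage cost 166 + fixed 30 = 196.
All other subsets cost ≥ 193. Minimum total cost: 178.

178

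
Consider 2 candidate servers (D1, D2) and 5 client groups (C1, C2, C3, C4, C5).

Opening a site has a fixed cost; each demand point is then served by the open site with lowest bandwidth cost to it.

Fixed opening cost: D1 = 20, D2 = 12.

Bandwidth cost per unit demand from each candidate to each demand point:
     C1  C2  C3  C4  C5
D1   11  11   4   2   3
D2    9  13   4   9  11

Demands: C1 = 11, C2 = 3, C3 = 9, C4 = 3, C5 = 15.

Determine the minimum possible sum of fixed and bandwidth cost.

Open {D1, D2}: assign each demand point to its cheapest open site.
  C1→D2 11×9=99, C2→D1 3×11=33, C3→D1 9×4=36, C4→D1 3×2=6, C5→D1 15×3=45
  bandwidth cost 219, fixed 32 → total 251.
Compare {D1}: bandwidth cost 241 + fixed 20 = 261.
Compare {D2}: bandwidth cost 366 + fixed 12 = 378.

251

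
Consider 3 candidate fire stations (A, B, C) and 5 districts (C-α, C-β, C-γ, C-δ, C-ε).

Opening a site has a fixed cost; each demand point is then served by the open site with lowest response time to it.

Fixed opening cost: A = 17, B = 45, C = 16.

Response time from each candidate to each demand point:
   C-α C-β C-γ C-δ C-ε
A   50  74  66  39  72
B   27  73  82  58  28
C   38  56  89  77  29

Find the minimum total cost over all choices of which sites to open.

Open {A, C}: assign each demand point to its cheapest open site.
  C-α→C 38, C-β→C 56, C-γ→A 66, C-δ→A 39, C-ε→C 29
  response time 228, fixed 33 → total 261.
Compare {A, B, C}: response time 216 + fixed 78 = 294.
Compare {A, B}: response time 233 + fixed 62 = 295.
Compare {C}: response time 289 + fixed 16 = 305.
All other subsets cost ≥ 294. Minimum total cost: 261.

261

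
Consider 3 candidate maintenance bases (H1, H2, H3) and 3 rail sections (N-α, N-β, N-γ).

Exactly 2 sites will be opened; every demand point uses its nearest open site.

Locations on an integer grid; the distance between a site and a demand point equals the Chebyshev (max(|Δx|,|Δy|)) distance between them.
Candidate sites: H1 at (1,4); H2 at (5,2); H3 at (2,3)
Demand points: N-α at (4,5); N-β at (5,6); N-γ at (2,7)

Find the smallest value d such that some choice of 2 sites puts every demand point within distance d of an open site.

Open {H1, H3}.
  Farthest demand point is N-β at distance 3 (to H3); all others are ≤ 3.
With {H1, H2} the worst case is 4.
With {H2, H3} the worst case is 4.
No size-2 selection achieves below 3.

3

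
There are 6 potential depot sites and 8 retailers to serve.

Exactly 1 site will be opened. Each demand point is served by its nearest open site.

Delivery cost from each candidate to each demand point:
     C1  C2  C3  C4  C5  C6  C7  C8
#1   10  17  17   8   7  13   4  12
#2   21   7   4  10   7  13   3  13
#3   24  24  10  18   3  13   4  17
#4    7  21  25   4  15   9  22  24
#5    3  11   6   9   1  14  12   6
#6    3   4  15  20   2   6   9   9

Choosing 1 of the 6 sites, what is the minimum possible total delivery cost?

62

Open {#5}.
  C1→#5 3, C2→#5 11, C3→#5 6, C4→#5 9, C5→#5 1, C6→#5 14, C7→#5 12, C8→#5 6  ⇒ total 62.
Compare {#6}: total 68.
Compare {#2}: total 78.
No size-1 selection does better; minimum is 62.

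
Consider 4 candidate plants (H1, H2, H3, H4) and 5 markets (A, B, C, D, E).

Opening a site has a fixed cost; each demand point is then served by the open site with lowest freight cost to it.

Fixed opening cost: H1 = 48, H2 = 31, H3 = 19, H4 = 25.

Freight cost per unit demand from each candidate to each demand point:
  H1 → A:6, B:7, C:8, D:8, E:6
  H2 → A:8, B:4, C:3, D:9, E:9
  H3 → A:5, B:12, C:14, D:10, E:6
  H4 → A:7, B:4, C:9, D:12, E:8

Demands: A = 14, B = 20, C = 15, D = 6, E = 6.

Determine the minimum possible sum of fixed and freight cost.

335

Open {H2, H3}: assign each demand point to its cheapest open site.
  A→H3 14×5=70, B→H2 20×4=80, C→H2 15×3=45, D→H2 6×9=54, E→H3 6×6=36
  freight cost 285, fixed 50 → total 335.
Compare {H2, H3, H4}: freight cost 285 + fixed 75 = 360.
Compare {H1, H2}: freight cost 293 + fixed 79 = 372.
Compare {H2}: freight cost 345 + fixed 31 = 376.
All other subsets cost ≥ 360. Minimum total cost: 335.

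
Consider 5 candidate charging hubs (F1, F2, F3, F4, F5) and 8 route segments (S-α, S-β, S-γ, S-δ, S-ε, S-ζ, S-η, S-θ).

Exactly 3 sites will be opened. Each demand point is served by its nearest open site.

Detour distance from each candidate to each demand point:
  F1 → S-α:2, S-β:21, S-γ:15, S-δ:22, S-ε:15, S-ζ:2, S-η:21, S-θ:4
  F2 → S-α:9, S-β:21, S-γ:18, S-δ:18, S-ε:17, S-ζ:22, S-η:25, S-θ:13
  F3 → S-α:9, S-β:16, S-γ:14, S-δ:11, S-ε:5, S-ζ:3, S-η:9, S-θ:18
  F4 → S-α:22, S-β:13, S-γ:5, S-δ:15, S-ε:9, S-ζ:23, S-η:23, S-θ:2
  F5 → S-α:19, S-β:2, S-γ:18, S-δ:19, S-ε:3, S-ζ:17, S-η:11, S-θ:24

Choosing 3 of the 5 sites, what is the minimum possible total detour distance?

42

Open {F1, F4, F5}.
  S-α→F1 2, S-β→F5 2, S-γ→F4 5, S-δ→F4 15, S-ε→F5 3, S-ζ→F1 2, S-η→F5 11, S-θ→F4 2  ⇒ total 42.
Compare {F3, F4, F5}: total 44.
Compare {F1, F3, F5}: total 47.
No size-3 selection does better; minimum is 42.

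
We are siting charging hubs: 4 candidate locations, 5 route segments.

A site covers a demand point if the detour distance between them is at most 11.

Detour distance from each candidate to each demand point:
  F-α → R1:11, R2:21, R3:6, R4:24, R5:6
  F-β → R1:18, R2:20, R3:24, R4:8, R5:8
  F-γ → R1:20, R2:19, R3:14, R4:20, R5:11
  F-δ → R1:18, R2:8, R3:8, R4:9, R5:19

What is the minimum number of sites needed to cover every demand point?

Coverage sets (demand points within 11 of each site):
  F-α: {R1, R3, R5}
  F-β: {R4, R5}
  F-γ: {R5}
  F-δ: {R2, R3, R4}
No single site covers all 5 demand points.
But {F-α, F-δ} covers everything, so the minimum is 2.

2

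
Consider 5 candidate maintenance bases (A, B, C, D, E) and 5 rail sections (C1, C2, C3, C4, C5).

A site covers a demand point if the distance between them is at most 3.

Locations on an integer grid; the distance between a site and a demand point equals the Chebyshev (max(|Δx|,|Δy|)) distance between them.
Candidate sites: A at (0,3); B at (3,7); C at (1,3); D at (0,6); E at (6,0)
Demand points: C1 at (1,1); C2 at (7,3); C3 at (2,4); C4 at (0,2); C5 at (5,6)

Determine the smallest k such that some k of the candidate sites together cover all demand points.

Coverage sets (demand points within 3 of each site):
  A: {C1, C3, C4}
  B: {C3, C5}
  C: {C1, C3, C4}
  D: {C3}
  E: {C2}
No 2 sites suffice: every size-2 union leaves at least one demand point uncovered.
But {A, B, E} covers everything, so the minimum is 3.

3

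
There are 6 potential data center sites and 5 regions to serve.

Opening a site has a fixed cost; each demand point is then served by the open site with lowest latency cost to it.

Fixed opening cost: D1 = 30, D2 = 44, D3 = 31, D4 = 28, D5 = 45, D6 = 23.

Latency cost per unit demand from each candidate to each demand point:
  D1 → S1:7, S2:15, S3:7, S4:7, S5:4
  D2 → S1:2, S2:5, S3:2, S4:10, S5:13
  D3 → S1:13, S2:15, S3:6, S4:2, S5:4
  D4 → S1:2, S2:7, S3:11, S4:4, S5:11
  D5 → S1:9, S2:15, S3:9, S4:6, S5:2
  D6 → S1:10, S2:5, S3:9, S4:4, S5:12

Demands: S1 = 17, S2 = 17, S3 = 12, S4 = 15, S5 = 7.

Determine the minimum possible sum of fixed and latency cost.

276

Open {D2, D3}: assign each demand point to its cheapest open site.
  S1→D2 17×2=34, S2→D2 17×5=85, S3→D2 12×2=24, S4→D3 15×2=30, S5→D3 7×4=28
  latency cost 201, fixed 75 → total 276.
Compare {D2, D3, D6}: latency cost 201 + fixed 98 = 299.
Compare {D2, D3, D4}: latency cost 201 + fixed 103 = 304.
Compare {D1, D2, D3}: latency cost 201 + fixed 105 = 306.
All other subsets cost ≥ 299. Minimum total cost: 276.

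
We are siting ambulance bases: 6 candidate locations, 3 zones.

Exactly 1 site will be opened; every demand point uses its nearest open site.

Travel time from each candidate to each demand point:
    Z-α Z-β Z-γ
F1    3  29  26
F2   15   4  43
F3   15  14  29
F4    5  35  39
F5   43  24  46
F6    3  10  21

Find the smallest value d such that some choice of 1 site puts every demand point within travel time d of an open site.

21

Open {F6}.
  Farthest demand point is Z-γ at travel time 21 (to F6); all others are ≤ 21.
With {F1} the worst case is 29.
With {F3} the worst case is 29.
No size-1 selection achieves below 21.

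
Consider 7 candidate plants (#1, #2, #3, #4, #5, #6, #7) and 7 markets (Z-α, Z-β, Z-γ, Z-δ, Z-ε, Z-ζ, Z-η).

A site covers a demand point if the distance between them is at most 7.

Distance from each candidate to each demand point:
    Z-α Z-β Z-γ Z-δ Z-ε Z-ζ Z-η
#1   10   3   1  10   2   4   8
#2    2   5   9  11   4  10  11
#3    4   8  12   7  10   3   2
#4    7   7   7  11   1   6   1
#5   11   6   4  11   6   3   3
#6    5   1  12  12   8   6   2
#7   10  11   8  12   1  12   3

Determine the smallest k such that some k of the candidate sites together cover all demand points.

Coverage sets (demand points within 7 of each site):
  #1: {Z-β, Z-γ, Z-ε, Z-ζ}
  #2: {Z-α, Z-β, Z-ε}
  #3: {Z-α, Z-δ, Z-ζ, Z-η}
  #4: {Z-α, Z-β, Z-γ, Z-ε, Z-ζ, Z-η}
  #5: {Z-β, Z-γ, Z-ε, Z-ζ, Z-η}
  #6: {Z-α, Z-β, Z-ζ, Z-η}
  #7: {Z-ε, Z-η}
No single site covers all 7 demand points.
But {#1, #3} covers everything, so the minimum is 2.

2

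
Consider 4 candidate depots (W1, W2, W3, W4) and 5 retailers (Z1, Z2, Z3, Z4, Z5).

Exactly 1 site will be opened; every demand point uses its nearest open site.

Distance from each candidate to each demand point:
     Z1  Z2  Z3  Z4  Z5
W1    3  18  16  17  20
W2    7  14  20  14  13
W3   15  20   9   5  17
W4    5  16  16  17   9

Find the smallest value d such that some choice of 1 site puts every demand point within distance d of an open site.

Open {W4}.
  Farthest demand point is Z4 at distance 17 (to W4); all others are ≤ 17.
With {W1} the worst case is 20.
With {W2} the worst case is 20.
No size-1 selection achieves below 17.

17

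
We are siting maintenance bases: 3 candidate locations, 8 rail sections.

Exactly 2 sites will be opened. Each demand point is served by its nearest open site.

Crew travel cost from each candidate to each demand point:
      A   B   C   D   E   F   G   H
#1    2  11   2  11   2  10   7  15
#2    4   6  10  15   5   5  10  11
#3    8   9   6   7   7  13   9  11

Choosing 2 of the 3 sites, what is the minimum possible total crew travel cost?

Open {#1, #2}.
  A→#1 2, B→#2 6, C→#1 2, D→#1 11, E→#1 2, F→#2 5, G→#1 7, H→#2 11  ⇒ total 46.
Compare {#1, #3}: total 50.
Compare {#2, #3}: total 53.

46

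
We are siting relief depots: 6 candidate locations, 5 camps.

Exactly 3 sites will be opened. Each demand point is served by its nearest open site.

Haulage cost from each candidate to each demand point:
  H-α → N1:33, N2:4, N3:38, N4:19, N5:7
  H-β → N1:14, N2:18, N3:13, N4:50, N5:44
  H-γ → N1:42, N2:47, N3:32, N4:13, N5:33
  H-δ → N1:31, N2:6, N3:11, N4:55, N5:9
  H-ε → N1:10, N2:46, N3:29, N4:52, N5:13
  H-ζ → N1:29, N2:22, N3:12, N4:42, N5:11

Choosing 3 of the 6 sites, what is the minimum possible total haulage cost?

49

Open {H-γ, H-δ, H-ε}.
  N1→H-ε 10, N2→H-δ 6, N3→H-δ 11, N4→H-γ 13, N5→H-δ 9  ⇒ total 49.
Compare {H-α, H-β, H-γ}: total 51.
Compare {H-α, H-δ, H-ε}: total 51.
No size-3 selection does better; minimum is 49.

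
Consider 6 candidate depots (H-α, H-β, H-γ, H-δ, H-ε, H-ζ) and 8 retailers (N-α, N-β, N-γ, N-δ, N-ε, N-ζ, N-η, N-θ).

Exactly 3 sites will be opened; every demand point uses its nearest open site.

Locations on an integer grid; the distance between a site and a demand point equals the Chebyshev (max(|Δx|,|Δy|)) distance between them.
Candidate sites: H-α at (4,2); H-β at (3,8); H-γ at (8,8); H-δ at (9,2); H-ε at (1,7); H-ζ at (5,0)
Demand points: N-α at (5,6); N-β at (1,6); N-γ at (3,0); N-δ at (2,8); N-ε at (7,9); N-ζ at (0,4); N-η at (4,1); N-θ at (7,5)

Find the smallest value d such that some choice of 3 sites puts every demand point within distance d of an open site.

3

Open {H-α, H-γ, H-ε}.
  Farthest demand point is N-α at distance 3 (to H-γ); all others are ≤ 3.
With {H-γ, H-ε, H-ζ} the worst case is 3.
With {H-α, H-β, H-γ} the worst case is 4.
No size-3 selection achieves below 3.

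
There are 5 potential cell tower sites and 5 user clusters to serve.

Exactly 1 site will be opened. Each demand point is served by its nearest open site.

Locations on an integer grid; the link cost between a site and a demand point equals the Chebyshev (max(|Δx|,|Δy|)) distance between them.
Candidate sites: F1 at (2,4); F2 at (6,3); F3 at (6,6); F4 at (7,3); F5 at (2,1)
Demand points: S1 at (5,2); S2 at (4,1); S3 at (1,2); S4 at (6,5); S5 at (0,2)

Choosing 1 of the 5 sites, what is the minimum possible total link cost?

12

Open {F5}.
  S1→F5 3, S2→F5 2, S3→F5 1, S4→F5 4, S5→F5 2  ⇒ total 12.
Compare {F1}: total 14.
Compare {F2}: total 16.
No size-1 selection does better; minimum is 12.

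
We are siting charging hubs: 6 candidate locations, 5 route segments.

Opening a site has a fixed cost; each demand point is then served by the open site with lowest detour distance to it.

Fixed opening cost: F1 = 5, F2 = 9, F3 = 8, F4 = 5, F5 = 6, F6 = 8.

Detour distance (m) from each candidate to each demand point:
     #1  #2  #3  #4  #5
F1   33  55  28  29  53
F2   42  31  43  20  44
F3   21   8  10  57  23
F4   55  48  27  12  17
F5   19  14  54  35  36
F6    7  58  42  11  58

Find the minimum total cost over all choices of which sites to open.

Open {F3, F4, F6}: assign each demand point to its cheapest open site.
  #1→F6 7, #2→F3 8, #3→F3 10, #4→F6 11, #5→F4 17
  detour distance 53, fixed 21 → total 74.
Compare {F3, F6}: detour distance 59 + fixed 16 = 75.
Compare {F1, F3, F4, F6}: detour distance 53 + fixed 26 = 79.
Compare {F1, F3, F6}: detour distance 59 + fixed 21 = 80.
All other subsets cost ≥ 75. Minimum total cost: 74.

74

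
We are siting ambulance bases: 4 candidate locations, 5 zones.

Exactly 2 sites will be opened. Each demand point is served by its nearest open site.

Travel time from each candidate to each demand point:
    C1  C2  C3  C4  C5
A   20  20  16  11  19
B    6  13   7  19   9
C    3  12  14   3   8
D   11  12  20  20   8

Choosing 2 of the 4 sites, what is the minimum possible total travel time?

33

Open {B, C}.
  C1→C 3, C2→C 12, C3→B 7, C4→C 3, C5→C 8  ⇒ total 33.
Compare {A, C}: total 40.
Compare {C, D}: total 40.
No size-2 selection does better; minimum is 33.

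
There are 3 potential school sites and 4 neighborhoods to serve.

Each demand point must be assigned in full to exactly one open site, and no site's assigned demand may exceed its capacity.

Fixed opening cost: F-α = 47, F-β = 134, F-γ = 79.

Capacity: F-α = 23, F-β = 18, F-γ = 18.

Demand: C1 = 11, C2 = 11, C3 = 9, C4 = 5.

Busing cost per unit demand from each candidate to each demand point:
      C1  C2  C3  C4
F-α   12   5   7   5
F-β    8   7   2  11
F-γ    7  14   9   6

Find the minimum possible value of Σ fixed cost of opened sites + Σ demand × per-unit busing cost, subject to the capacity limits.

Open {F-α, F-γ}; cheapest assignment that respects the capacities:
  F-α (cap 23, load 20): C2, C3 — cost 11×5 + 9×7 = 118
  F-γ (cap 18, load 16): C1, C4 — cost 11×7 + 5×6 = 107
  Shipping 225, fixed 126 → total 351.
  Any other capacity-feasible assignment to {F-α, F-γ} ships for at least 225.
Compare {F-α, F-β, F-γ}: its best feasible assignment gives total 435.
Compare {F-α, F-β}: its best feasible assignment gives total 441.
Every other set of open sites that can feasibly serve all demand totals ≥ 435 even under its best assignment. Minimum: 351.

351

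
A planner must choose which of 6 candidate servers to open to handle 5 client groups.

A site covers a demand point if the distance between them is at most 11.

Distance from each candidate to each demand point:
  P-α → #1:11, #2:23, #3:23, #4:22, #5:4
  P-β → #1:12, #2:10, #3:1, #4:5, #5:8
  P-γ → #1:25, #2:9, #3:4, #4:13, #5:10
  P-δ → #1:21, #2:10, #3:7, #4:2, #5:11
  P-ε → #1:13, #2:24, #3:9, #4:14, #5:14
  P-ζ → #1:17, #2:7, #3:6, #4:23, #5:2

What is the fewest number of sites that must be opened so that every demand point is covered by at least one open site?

2

Coverage sets (demand points within 11 of each site):
  P-α: {#1, #5}
  P-β: {#2, #3, #4, #5}
  P-γ: {#2, #3, #5}
  P-δ: {#2, #3, #4, #5}
  P-ε: {#3}
  P-ζ: {#2, #3, #5}
No single site covers all 5 demand points.
But {P-α, P-β} covers everything, so the minimum is 2.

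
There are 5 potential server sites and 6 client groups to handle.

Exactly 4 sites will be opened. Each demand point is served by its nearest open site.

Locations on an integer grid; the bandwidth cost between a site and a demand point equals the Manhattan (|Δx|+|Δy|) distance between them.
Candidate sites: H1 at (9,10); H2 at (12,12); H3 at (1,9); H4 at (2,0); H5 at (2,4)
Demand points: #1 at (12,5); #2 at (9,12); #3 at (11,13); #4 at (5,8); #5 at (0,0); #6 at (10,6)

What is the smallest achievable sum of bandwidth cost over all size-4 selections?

23

Open {H1, H2, H3, H4}.
  #1→H2 7, #2→H1 2, #3→H2 2, #4→H3 5, #5→H4 2, #6→H1 5  ⇒ total 23.
Compare {H1, H2, H4, H5}: total 24.
Compare {H1, H2, H3, H5}: total 27.
No size-4 selection does better; minimum is 23.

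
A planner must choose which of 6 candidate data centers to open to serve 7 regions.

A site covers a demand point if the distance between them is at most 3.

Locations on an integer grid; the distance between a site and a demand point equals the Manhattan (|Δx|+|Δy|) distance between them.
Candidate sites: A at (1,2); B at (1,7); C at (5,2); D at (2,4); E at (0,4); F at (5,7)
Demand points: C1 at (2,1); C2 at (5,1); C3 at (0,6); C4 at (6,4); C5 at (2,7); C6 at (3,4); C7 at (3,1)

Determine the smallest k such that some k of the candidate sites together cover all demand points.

Coverage sets (demand points within 3 of each site):
  A: {C1, C7}
  B: {C3, C5}
  C: {C2, C4, C7}
  D: {C1, C5, C6}
  E: {C3, C6}
  F: {C5}
No 2 sites suffice: every size-2 union leaves at least one demand point uncovered.
But {B, C, D} covers everything, so the minimum is 3.

3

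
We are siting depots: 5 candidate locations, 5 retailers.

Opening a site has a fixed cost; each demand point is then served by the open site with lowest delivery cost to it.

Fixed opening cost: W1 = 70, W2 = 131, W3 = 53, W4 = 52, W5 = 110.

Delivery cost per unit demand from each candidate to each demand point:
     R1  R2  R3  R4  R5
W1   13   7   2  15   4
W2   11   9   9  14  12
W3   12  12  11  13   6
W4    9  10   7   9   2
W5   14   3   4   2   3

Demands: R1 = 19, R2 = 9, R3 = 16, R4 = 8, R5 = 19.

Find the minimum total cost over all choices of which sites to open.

478

Open {W4, W5}: assign each demand point to its cheapest open site.
  R1→W4 19×9=171, R2→W5 9×3=27, R3→W5 16×4=64, R4→W5 8×2=16, R5→W4 19×2=38
  delivery cost 316, fixed 162 → total 478.
Compare {W1, W4}: delivery cost 376 + fixed 122 = 498.
Compare {W1, W4, W5}: delivery cost 284 + fixed 232 = 516.
Compare {W3, W4, W5}: delivery cost 316 + fixed 215 = 531.
All other subsets cost ≥ 498. Minimum total cost: 478.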